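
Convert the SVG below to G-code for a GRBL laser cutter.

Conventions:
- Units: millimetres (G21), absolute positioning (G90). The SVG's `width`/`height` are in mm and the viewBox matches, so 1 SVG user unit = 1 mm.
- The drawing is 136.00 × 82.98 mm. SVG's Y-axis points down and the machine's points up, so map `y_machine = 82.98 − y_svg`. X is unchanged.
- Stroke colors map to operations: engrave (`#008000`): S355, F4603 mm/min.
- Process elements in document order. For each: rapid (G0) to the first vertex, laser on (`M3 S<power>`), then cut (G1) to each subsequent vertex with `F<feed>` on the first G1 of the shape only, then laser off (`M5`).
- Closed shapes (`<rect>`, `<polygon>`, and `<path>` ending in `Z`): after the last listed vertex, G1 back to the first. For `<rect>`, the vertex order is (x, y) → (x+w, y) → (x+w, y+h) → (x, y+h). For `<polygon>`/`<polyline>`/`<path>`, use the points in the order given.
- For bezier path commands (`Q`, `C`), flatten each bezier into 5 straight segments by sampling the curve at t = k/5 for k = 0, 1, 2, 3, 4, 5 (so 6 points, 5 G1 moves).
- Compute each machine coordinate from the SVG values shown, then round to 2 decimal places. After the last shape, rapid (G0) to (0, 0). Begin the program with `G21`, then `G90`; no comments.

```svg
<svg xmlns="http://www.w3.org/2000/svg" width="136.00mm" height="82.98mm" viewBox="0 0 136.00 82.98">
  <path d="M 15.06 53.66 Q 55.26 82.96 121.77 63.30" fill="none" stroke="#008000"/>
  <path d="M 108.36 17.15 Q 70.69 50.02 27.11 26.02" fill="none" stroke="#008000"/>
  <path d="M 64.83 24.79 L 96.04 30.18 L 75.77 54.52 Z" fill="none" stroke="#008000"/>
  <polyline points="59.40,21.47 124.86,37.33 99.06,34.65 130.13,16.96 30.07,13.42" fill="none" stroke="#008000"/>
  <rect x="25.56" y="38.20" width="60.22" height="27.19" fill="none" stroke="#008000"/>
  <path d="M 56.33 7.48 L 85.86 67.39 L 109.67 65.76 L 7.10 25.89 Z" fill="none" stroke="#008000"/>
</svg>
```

1 u = 1 mm; y_m = 82.98 − y.

[1] `<path>` quadratic bezier, #008000→engrave S355 F4603: (15.06,29.32) → (32.19,19.56) → (51.43,13.71) → (72.77,11.79) → (96.22,13.77) → (121.77,19.68)

[2] `<path>` quadratic bezier, #008000→engrave S355 F4603: (108.36,65.83) → (93.06,54.96) → (77.28,48.63) → (61.03,46.86) → (44.31,49.63) → (27.11,56.96)

[3] `<path>` regular polygon, #008000→engrave S355 F4603: (64.83,58.19) → (96.04,52.80) → (75.77,28.46) → (64.83,58.19) (closed)

[4] `<polyline>` open polyline, #008000→engrave S355 F4603: (59.40,61.51) → (124.86,45.65) → (99.06,48.33) → (130.13,66.02) → (30.07,69.56)

[5] `<rect>` rectangle, #008000→engrave S355 F4603: (25.56,44.78) → (85.78,44.78) → (85.78,17.59) → (25.56,17.59) → (25.56,44.78) (closed)

[6] `<path>` closed polygon, #008000→engrave S355 F4603: (56.33,75.50) → (85.86,15.59) → (109.67,17.22) → (7.10,57.09) → (56.33,75.50) (closed)

G21
G90
G0 X15.06 Y29.32
M3 S355
G1 X32.19 Y19.56 F4603
G1 X51.43 Y13.71
G1 X72.77 Y11.79
G1 X96.22 Y13.77
G1 X121.77 Y19.68
M5
G0 X108.36 Y65.83
M3 S355
G1 X93.06 Y54.96 F4603
G1 X77.28 Y48.63
G1 X61.03 Y46.86
G1 X44.31 Y49.63
G1 X27.11 Y56.96
M5
G0 X64.83 Y58.19
M3 S355
G1 X96.04 Y52.80 F4603
G1 X75.77 Y28.46
G1 X64.83 Y58.19
M5
G0 X59.40 Y61.51
M3 S355
G1 X124.86 Y45.65 F4603
G1 X99.06 Y48.33
G1 X130.13 Y66.02
G1 X30.07 Y69.56
M5
G0 X25.56 Y44.78
M3 S355
G1 X85.78 Y44.78 F4603
G1 X85.78 Y17.59
G1 X25.56 Y17.59
G1 X25.56 Y44.78
M5
G0 X56.33 Y75.50
M3 S355
G1 X85.86 Y15.59 F4603
G1 X109.67 Y17.22
G1 X7.10 Y57.09
G1 X56.33 Y75.50
M5
G0 X0.00 Y0.00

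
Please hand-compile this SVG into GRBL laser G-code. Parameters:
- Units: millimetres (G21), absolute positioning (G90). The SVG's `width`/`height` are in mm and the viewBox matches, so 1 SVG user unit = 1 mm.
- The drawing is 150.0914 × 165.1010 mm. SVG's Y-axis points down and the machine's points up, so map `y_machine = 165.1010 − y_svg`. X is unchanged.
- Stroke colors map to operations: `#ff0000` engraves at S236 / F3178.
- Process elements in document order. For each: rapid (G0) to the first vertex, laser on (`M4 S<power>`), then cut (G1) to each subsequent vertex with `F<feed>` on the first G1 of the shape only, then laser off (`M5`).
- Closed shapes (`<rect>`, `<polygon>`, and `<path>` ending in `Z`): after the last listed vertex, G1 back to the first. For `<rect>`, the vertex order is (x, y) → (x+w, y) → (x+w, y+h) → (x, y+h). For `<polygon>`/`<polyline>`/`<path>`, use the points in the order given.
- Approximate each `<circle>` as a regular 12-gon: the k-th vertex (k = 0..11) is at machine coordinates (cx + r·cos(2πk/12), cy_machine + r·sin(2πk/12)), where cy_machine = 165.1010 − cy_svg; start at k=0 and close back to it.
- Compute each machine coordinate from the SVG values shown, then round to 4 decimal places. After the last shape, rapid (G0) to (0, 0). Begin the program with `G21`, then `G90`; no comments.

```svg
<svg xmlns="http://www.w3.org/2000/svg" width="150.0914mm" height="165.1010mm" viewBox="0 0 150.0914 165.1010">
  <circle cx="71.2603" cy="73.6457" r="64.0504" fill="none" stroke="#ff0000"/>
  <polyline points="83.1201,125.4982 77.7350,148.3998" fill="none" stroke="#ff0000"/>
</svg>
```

G21
G90
G0 X135.3107 Y91.4553
M4 S236
G1 X126.7296 Y123.4805 F3178
G1 X103.2855 Y146.9246
G1 X71.2603 Y155.5057
G1 X39.2351 Y146.9246
G1 X15.7910 Y123.4805
G1 X7.2099 Y91.4553
G1 X15.7910 Y59.4301
G1 X39.2351 Y35.9860
G1 X71.2603 Y27.4049
G1 X103.2855 Y35.9860
G1 X126.7296 Y59.4301
G1 X135.3107 Y91.4553
M5
G0 X83.1201 Y39.6028
M4 S236
G1 X77.7350 Y16.7012 F3178
M5
G0 X0.0000 Y0.0000

Since the viewBox matches the mm dimensions, user units are millimetres directly. The only transform is the Y-flip y_m = 165.1010 − y_svg.

Shape 1 is a circle drawn with `<circle>`. Its stroke #ff0000 means engrave at S236, F3178. After flipping Y the toolpath is (135.3107,91.4553) → (126.7296,123.4805) → (103.2855,146.9246) → (71.2603,155.5057) → (39.2351,146.9246) → (15.7910,123.4805) → (7.2099,91.4553) → (15.7910,59.4301) → (39.2351,35.9860) → (71.2603,27.4049) → (103.2855,35.9860) → (126.7296,59.4301) → (135.3107,91.4553), returning to the start.

Shape 2 is a line segment drawn with `<polyline>`. Its stroke #ff0000 means engrave at S236, F3178. After flipping Y the toolpath is (83.1201,39.6028) → (77.7350,16.7012).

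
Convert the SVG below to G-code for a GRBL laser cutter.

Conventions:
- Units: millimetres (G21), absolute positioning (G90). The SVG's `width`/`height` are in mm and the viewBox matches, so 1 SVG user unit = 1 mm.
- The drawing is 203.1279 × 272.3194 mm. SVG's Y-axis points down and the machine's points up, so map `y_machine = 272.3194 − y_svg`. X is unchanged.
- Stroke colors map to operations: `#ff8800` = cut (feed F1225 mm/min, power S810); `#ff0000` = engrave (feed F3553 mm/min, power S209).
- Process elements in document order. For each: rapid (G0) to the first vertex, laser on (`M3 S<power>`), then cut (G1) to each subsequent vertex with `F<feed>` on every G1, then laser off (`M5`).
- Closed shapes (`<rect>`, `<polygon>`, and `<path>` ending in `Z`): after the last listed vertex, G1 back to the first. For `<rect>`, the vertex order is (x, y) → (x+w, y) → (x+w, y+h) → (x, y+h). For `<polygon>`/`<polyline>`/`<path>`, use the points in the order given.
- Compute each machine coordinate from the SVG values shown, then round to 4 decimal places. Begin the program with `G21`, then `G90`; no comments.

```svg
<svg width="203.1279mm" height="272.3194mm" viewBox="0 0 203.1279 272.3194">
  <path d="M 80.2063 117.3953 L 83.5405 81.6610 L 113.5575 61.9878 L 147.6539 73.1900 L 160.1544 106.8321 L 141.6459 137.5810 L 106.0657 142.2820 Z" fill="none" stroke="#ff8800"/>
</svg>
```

G21
G90
G0 X80.2063 Y154.9241
M3 S810
G1 X83.5405 Y190.6584 F1225
G1 X113.5575 Y210.3316 F1225
G1 X147.6539 Y199.1294 F1225
G1 X160.1544 Y165.4873 F1225
G1 X141.6459 Y134.7384 F1225
G1 X106.0657 Y130.0374 F1225
G1 X80.2063 Y154.9241 F1225
M5

Since the viewBox matches the mm dimensions, user units are millimetres directly. The only transform is the Y-flip y_m = 272.3194 − y_svg.

Shape 1 is a regular polygon drawn with `<path>`. Its stroke #ff8800 means cut at S810, F1225. After flipping Y the toolpath is (80.2063,154.9241) → (83.5405,190.6584) → (113.5575,210.3316) → (147.6539,199.1294) → (160.1544,165.4873) → (141.6459,134.7384) → (106.0657,130.0374) → (80.2063,154.9241), returning to the start.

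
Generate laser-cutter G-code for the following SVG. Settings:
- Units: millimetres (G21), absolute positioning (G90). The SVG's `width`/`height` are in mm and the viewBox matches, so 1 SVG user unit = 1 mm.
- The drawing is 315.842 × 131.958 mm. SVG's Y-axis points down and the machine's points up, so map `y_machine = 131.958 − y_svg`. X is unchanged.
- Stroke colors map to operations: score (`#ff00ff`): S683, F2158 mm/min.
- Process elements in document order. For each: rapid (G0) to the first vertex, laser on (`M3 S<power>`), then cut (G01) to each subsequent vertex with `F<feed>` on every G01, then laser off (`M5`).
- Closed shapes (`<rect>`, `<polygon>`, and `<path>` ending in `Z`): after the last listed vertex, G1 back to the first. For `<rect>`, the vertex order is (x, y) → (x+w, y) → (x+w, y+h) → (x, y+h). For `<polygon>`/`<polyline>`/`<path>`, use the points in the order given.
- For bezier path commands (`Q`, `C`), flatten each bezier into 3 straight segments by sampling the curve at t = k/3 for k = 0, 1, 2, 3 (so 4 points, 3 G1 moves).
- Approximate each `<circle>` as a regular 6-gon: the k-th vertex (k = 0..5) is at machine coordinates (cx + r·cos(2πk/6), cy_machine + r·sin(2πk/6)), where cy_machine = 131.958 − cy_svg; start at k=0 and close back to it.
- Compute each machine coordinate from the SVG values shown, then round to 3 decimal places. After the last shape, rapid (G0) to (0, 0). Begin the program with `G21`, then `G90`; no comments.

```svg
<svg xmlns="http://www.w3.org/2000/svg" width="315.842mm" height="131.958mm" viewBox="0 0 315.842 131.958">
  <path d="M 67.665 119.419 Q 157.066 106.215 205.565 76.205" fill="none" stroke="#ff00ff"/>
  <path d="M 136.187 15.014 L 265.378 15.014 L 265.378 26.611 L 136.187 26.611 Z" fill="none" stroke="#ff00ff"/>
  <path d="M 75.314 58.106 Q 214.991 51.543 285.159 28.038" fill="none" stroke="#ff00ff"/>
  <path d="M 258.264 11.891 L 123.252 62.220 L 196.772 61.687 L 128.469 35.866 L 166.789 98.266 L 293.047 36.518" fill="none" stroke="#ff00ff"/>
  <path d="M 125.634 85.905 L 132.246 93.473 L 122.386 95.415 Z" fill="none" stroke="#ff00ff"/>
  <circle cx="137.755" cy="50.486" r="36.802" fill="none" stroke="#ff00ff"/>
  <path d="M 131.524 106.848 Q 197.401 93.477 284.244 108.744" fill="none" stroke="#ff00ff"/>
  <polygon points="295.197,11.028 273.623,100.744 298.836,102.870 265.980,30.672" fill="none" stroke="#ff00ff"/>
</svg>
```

1 u = 1 mm; y_m = 131.958 − y.

[1] `<path>` quadratic bezier, #ff00ff→score S683 F2158: (67.665,12.539) → (122.721,23.209) → (168.688,37.614) → (205.565,55.753)

[2] `<path>` rectangle, #ff00ff→score S683 F2158: (136.187,116.944) → (265.378,116.944) → (265.378,105.347) → (136.187,105.347) → (136.187,116.944) (closed)

[3] `<path>` quadratic bezier, #ff00ff→score S683 F2158: (75.314,73.852) → (160.709,80.110) → (230.657,90.132) → (285.159,103.920)

[4] `<path>` open polyline, #ff00ff→score S683 F2158: (258.264,120.067) → (123.252,69.738) → (196.772,70.271) → (128.469,96.092) → (166.789,33.692) → (293.047,95.440)

[5] `<path>` regular polygon, #ff00ff→score S683 F2158: (125.634,46.053) → (132.246,38.485) → (122.386,36.543) → (125.634,46.053) (closed)

[6] `<circle>` circle, #ff00ff→score S683 F2158: (174.557,81.472) → (156.156,113.343) → (119.354,113.343) → (100.953,81.472) → (119.354,49.601) → (156.156,49.601) → (174.557,81.472) (closed)

[7] `<path>` quadratic bezier, #ff00ff→score S683 F2158: (131.524,25.110) → (177.772,30.842) → (228.678,30.210) → (284.244,23.214)

[8] `<polygon>` closed polygon, #ff00ff→score S683 F2158: (295.197,120.930) → (273.623,31.214) → (298.836,29.088) → (265.980,101.286) → (295.197,120.930) (closed)

G21
G90
G0 X67.665 Y12.539
M3 S683
G01 X122.721 Y23.209 F2158
G01 X168.688 Y37.614 F2158
G01 X205.565 Y55.753 F2158
M5
G0 X136.187 Y116.944
M3 S683
G01 X265.378 Y116.944 F2158
G01 X265.378 Y105.347 F2158
G01 X136.187 Y105.347 F2158
G01 X136.187 Y116.944 F2158
M5
G0 X75.314 Y73.852
M3 S683
G01 X160.709 Y80.110 F2158
G01 X230.657 Y90.132 F2158
G01 X285.159 Y103.920 F2158
M5
G0 X258.264 Y120.067
M3 S683
G01 X123.252 Y69.738 F2158
G01 X196.772 Y70.271 F2158
G01 X128.469 Y96.092 F2158
G01 X166.789 Y33.692 F2158
G01 X293.047 Y95.440 F2158
M5
G0 X125.634 Y46.053
M3 S683
G01 X132.246 Y38.485 F2158
G01 X122.386 Y36.543 F2158
G01 X125.634 Y46.053 F2158
M5
G0 X174.557 Y81.472
M3 S683
G01 X156.156 Y113.343 F2158
G01 X119.354 Y113.343 F2158
G01 X100.953 Y81.472 F2158
G01 X119.354 Y49.601 F2158
G01 X156.156 Y49.601 F2158
G01 X174.557 Y81.472 F2158
M5
G0 X131.524 Y25.110
M3 S683
G01 X177.772 Y30.842 F2158
G01 X228.678 Y30.210 F2158
G01 X284.244 Y23.214 F2158
M5
G0 X295.197 Y120.930
M3 S683
G01 X273.623 Y31.214 F2158
G01 X298.836 Y29.088 F2158
G01 X265.980 Y101.286 F2158
G01 X295.197 Y120.930 F2158
M5
G0 X0.000 Y0.000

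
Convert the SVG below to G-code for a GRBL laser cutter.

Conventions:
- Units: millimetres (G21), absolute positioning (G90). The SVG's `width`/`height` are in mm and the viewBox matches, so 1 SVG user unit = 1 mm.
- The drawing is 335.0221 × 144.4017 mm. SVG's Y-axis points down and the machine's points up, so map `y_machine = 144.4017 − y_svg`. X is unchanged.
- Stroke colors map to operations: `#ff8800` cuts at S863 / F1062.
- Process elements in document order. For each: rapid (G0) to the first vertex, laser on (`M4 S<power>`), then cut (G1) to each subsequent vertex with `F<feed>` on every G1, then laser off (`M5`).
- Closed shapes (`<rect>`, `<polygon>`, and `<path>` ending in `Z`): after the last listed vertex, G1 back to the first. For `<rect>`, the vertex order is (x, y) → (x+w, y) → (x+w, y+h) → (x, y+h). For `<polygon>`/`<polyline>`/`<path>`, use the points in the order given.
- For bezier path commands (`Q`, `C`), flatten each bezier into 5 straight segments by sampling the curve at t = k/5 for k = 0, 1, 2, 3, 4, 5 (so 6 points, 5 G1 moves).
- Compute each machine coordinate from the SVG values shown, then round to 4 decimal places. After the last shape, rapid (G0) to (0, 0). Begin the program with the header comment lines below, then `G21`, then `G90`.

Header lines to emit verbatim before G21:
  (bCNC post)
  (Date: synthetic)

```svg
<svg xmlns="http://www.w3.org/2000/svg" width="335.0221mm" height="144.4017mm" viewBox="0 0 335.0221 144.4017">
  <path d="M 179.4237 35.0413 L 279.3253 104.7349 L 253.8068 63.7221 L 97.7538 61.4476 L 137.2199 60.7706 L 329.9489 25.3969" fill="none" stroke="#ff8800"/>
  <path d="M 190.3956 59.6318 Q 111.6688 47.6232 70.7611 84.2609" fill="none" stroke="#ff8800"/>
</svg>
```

(bCNC post)
(Date: synthetic)
G21
G90
G0 X179.4237 Y109.3604
M4 S863
G1 X279.3253 Y39.6668 F1062
G1 X253.8068 Y80.6796 F1062
G1 X97.7538 Y82.9541 F1062
G1 X137.2199 Y83.6311 F1062
G1 X329.9489 Y119.0048 F1062
M5
G0 X190.3956 Y84.7699
M4 S863
G1 X160.4176 Y87.6275 F1062
G1 X133.4652 Y86.5934 F1062
G1 X109.5383 Y81.6676 F1062
G1 X88.6369 Y72.8500 F1062
G1 X70.7611 Y60.1408 F1062
M5
G0 X0.0000 Y0.0000

Since the viewBox matches the mm dimensions, user units are millimetres directly. The only transform is the Y-flip y_m = 144.4017 − y_svg.

Shape 1 is a open polyline drawn with `<path>`. Its stroke #ff8800 means cut at S863, F1062. After flipping Y the toolpath is (179.4237,109.3604) → (279.3253,39.6668) → (253.8068,80.6796) → (97.7538,82.9541) → (137.2199,83.6311) → (329.9489,119.0048).

Shape 2 is a quadratic bezier drawn with `<path>`. Its stroke #ff8800 means cut at S863, F1062. After flipping Y the toolpath is (190.3956,84.7699) → (160.4176,87.6275) → (133.4652,86.5934) → (109.5383,81.6676) → (88.6369,72.8500) → (70.7611,60.1408).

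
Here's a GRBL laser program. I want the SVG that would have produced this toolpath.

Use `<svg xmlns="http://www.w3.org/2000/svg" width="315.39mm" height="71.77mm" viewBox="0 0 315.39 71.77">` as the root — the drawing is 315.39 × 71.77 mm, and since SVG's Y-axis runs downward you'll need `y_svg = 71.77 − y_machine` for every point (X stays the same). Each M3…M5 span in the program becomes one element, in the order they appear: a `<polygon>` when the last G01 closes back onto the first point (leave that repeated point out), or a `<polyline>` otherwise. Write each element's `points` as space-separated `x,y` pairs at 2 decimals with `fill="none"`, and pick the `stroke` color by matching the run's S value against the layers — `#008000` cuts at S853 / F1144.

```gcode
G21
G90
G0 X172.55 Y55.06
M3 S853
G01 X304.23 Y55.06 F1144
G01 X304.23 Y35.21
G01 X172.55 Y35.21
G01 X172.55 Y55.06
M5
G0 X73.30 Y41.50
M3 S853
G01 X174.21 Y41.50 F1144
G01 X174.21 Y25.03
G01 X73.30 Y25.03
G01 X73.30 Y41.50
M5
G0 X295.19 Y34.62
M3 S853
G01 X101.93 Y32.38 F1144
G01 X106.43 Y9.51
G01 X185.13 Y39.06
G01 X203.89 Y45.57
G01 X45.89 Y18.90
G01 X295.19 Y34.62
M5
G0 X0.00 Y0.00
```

<svg xmlns="http://www.w3.org/2000/svg" width="315.39mm" height="71.77mm" viewBox="0 0 315.39 71.77">
  <polygon points="172.55,16.71 304.23,16.71 304.23,36.56 172.55,36.56" fill="none" stroke="#008000"/>
  <polygon points="73.30,30.27 174.21,30.27 174.21,46.74 73.30,46.74" fill="none" stroke="#008000"/>
  <polygon points="295.19,37.15 101.93,39.39 106.43,62.26 185.13,32.71 203.89,26.20 45.89,52.87" fill="none" stroke="#008000"/>
</svg>

Machine Y-up, SVG Y-down with viewBox height 71.77, so y_svg = 71.77 − y_machine; X carries over. Every run uses S853, so all elements get stroke `#008000` (cut).

Run 1: The run returns to its start, so emit a `<polygon>` with points (Y-flipped): 172.55,16.71 304.23,16.71 304.23,36.56 172.55,36.56.

Run 2: The run returns to its start, so emit a `<polygon>` with points (Y-flipped): 73.30,30.27 174.21,30.27 174.21,46.74 73.30,46.74.

Run 3: The run returns to its start, so emit a `<polygon>` with points (Y-flipped): 295.19,37.15 101.93,39.39 106.43,62.26 185.13,32.71 203.89,26.20 45.89,52.87.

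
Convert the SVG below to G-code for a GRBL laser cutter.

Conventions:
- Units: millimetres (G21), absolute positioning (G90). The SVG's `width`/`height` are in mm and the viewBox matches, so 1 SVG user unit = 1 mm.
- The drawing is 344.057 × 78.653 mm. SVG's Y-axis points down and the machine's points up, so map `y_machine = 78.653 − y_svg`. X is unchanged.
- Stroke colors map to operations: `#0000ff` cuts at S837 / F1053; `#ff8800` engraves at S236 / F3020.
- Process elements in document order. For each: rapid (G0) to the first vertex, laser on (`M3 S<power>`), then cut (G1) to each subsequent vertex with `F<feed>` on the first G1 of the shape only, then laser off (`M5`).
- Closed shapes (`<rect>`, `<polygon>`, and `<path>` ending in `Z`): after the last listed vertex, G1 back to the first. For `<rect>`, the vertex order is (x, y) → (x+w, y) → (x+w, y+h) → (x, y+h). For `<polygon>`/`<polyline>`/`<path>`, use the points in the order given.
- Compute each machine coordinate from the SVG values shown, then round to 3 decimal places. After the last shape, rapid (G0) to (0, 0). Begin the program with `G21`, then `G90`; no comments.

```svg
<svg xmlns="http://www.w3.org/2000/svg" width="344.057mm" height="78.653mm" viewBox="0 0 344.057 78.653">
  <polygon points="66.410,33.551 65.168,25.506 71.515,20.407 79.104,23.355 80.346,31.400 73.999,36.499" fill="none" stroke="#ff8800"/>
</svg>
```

1 u = 1 mm; y_m = 78.653 − y.

[1] `<polygon>` regular polygon, #ff8800→engrave S236 F3020: (66.410,45.102) → (65.168,53.147) → (71.515,58.246) → (79.104,55.298) → (80.346,47.253) → (73.999,42.154) → (66.410,45.102) (closed)

G21
G90
G0 X66.410 Y45.102
M3 S236
G1 X65.168 Y53.147 F3020
G1 X71.515 Y58.246
G1 X79.104 Y55.298
G1 X80.346 Y47.253
G1 X73.999 Y42.154
G1 X66.410 Y45.102
M5
G0 X0.000 Y0.000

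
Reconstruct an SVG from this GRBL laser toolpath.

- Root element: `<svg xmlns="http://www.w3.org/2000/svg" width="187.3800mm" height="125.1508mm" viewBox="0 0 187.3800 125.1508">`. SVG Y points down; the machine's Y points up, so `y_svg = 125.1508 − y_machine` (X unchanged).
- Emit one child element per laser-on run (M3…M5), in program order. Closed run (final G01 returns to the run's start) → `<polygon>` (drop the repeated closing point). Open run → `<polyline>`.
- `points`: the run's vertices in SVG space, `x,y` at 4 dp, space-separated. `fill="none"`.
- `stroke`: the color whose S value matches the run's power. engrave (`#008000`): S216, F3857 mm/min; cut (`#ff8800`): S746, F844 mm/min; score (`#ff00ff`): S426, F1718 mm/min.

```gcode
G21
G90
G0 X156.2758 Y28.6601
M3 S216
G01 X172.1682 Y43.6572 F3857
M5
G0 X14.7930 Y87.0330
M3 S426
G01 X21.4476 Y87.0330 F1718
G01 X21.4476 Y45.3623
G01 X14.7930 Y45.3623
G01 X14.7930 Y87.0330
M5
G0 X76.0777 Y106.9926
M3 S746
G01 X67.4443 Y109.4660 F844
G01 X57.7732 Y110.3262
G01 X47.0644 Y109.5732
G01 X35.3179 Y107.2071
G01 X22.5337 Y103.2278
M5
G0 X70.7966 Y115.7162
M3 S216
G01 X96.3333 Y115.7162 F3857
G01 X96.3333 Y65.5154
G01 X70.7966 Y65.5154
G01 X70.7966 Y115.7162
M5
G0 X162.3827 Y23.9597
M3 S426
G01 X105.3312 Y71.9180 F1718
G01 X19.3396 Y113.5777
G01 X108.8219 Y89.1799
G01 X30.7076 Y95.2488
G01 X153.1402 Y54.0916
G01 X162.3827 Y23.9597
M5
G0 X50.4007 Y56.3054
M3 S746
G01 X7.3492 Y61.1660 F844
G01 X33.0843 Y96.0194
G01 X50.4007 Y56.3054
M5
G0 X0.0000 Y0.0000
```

<svg xmlns="http://www.w3.org/2000/svg" width="187.3800mm" height="125.1508mm" viewBox="0 0 187.3800 125.1508">
  <polyline points="156.2758,96.4907 172.1682,81.4936" fill="none" stroke="#008000"/>
  <polygon points="14.7930,38.1178 21.4476,38.1178 21.4476,79.7885 14.7930,79.7885" fill="none" stroke="#ff00ff"/>
  <polyline points="76.0777,18.1582 67.4443,15.6848 57.7732,14.8246 47.0644,15.5776 35.3179,17.9437 22.5337,21.9230" fill="none" stroke="#ff8800"/>
  <polygon points="70.7966,9.4346 96.3333,9.4346 96.3333,59.6354 70.7966,59.6354" fill="none" stroke="#008000"/>
  <polygon points="162.3827,101.1911 105.3312,53.2328 19.3396,11.5731 108.8219,35.9709 30.7076,29.9020 153.1402,71.0592" fill="none" stroke="#ff00ff"/>
  <polygon points="50.4007,68.8454 7.3492,63.9848 33.0843,29.1314" fill="none" stroke="#ff8800"/>
</svg>

Each laser-on run becomes one SVG element. Flip Y back into SVG space with y_svg = 125.1508 − y_machine.

Run 1: S216 ⇒ engrave layer `#008000`. The run is open, so emit a `<polyline>` with points (Y-flipped): 156.2758,96.4907 172.1682,81.4936.

Run 2: S426 ⇒ score layer `#ff00ff`. The run returns to its start, so emit a `<polygon>` with points (Y-flipped): 14.7930,38.1178 21.4476,38.1178 21.4476,79.7885 14.7930,79.7885.

Run 3: S746 ⇒ cut layer `#ff8800`. The run is open, so emit a `<polyline>` with points (Y-flipped): 76.0777,18.1582 67.4443,15.6848 57.7732,14.8246 47.0644,15.5776 35.3179,17.9437 22.5337,21.9230.

Run 4: S216 ⇒ engrave layer `#008000`. The run returns to its start, so emit a `<polygon>` with points (Y-flipped): 70.7966,9.4346 96.3333,9.4346 96.3333,59.6354 70.7966,59.6354.

Run 5: the run's S426 means `#ff00ff` (score). The run returns to its start, so emit a `<polygon>` with points (Y-flipped): 162.3827,101.1911 105.3312,53.2328 19.3396,11.5731 108.8219,35.9709 30.7076,29.9020 153.1402,71.0592.

Run 6: power S746 maps to stroke `#ff8800` (cut). The run returns to its start, so emit a `<polygon>` with points (Y-flipped): 50.4007,68.8454 7.3492,63.9848 33.0843,29.1314.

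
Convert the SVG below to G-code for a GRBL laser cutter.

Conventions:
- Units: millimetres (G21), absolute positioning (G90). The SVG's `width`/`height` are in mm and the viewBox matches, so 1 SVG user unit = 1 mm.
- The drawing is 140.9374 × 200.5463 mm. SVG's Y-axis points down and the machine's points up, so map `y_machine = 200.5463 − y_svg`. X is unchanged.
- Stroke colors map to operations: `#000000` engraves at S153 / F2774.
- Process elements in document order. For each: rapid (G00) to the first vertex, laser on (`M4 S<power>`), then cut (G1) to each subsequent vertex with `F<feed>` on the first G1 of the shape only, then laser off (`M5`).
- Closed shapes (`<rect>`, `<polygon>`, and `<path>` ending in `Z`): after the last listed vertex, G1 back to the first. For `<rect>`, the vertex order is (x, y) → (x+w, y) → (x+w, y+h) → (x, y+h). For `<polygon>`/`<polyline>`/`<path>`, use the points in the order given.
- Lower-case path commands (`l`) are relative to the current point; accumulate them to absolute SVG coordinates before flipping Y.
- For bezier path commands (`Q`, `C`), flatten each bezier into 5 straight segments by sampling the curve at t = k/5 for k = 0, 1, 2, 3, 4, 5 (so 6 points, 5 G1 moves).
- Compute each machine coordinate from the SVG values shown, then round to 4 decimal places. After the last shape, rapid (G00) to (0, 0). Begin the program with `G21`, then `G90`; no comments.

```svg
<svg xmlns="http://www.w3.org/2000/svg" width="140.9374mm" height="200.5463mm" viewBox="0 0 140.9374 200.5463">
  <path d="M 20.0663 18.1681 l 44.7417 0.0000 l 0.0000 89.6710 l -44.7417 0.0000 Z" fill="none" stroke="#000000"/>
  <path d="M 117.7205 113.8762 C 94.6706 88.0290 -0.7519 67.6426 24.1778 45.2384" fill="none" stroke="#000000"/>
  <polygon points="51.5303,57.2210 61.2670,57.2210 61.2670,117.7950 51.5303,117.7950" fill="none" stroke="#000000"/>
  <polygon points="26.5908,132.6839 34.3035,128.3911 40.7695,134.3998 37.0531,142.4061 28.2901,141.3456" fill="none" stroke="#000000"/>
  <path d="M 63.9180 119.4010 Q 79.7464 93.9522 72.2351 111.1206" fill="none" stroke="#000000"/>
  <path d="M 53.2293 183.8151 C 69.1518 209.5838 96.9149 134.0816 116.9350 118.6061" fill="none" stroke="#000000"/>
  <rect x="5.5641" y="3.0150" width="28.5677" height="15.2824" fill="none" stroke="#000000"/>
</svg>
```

G21
G90
G00 X20.0663 Y182.3782
M4 S153
G1 X64.8080 Y182.3782 F2774
G1 X64.8080 Y92.7072
G1 X20.0663 Y92.7072
G1 X20.0663 Y182.3782
M5
G00 X117.7205 Y86.6701
M4 S153
G1 X96.7476 Y101.5830 F2774
G1 X67.6562 Y115.5442
G1 X39.6968 Y128.9128
G1 X22.1204 Y142.0477
G1 X24.1778 Y155.3079
M5
G00 X51.5303 Y143.3253
M4 S153
G1 X61.2670 Y143.3253 F2774
G1 X61.2670 Y82.7513
G1 X51.5303 Y82.7513
G1 X51.5303 Y143.3253
M5
G00 X26.5908 Y67.8624
M4 S153
G1 X34.3035 Y72.1552 F2774
G1 X40.7695 Y66.1465
G1 X37.0531 Y58.1402
G1 X28.2901 Y59.2007
G1 X26.5908 Y67.8624
M5
G00 X63.9180 Y81.1453
M4 S153
G1 X69.3158 Y89.6201 F2774
G1 X72.8464 Y94.6856
G1 X74.5098 Y96.3417
G1 X74.3060 Y94.5884
G1 X72.2351 Y89.4257
M5
G00 X53.2293 Y16.7312
M4 S153
G1 X64.0470 Y12.1321 F2774
G1 X76.7664 Y24.0957
G1 X90.4476 Y44.8798
G1 X104.1504 Y66.7421
G1 X116.9350 Y81.9402
M5
G00 X5.5641 Y197.5313
M4 S153
G1 X34.1318 Y197.5313 F2774
G1 X34.1318 Y182.2489
G1 X5.5641 Y182.2489
G1 X5.5641 Y197.5313
M5
G00 X0.0000 Y0.0000

viewBox `0 0 140.9374 200.5463` with mm width/height → 1 unit = 1 mm. Flip: y_m = 200.5463 − y_svg.

**Shape 1** — `<path>` rectangle, stroke `#000000` → engrave (S153, F2774). Machine vertices: (20.0663,182.3782) → (64.8080,182.3782) → (64.8080,92.7072) → (20.0663,92.7072) → (20.0663,182.3782). Closed: final G1 returns to the first vertex.

**Shape 2** — `<path>` cubic bezier, stroke `#000000` → engrave (S153, F2774). Control points (SVG): P0=(117.7205,113.8762), P1=(94.6706,88.0290), P2=(-0.7519,67.6426), P3=(24.1778,45.2384); sampled at t=k/5. Machine vertices: (117.7205,86.6701) → (96.7476,101.5830) → (67.6562,115.5442) → (39.6968,128.9128) → (22.1204,142.0477) → (24.1778,155.3079). Open path.

**Shape 3** — `<polygon>` rectangle, stroke `#000000` → engrave (S153, F2774). Machine vertices: (51.5303,143.3253) → (61.2670,143.3253) → (61.2670,82.7513) → (51.5303,82.7513) → (51.5303,143.3253). Closed: final G1 returns to the first vertex.

**Shape 4** — `<polygon>` regular polygon, stroke `#000000` → engrave (S153, F2774). Machine vertices: (26.5908,67.8624) → (34.3035,72.1552) → (40.7695,66.1465) → (37.0531,58.1402) → (28.2901,59.2007) → (26.5908,67.8624). Closed: final G1 returns to the first vertex.

**Shape 5** — `<path>` quadratic bezier, stroke `#000000` → engrave (S153, F2774). Control points (SVG): P0=(63.9180,119.4010), P1=(79.7464,93.9522), P2=(72.2351,111.1206); sampled at t=k/5. Machine vertices: (63.9180,81.1453) → (69.3158,89.6201) → (72.8464,94.6856) → (74.5098,96.3417) → (74.3060,94.5884) → (72.2351,89.4257). Open path.

**Shape 6** — `<path>` cubic bezier, stroke `#000000` → engrave (S153, F2774). Control points (SVG): P0=(53.2293,183.8151), P1=(69.1518,209.5838), P2=(96.9149,134.0816), P3=(116.9350,118.6061); sampled at t=k/5. Machine vertices: (53.2293,16.7312) → (64.0470,12.1321) → (76.7664,24.0957) → (90.4476,44.8798) → (104.1504,66.7421) → (116.9350,81.9402). Open path.

**Shape 7** — `<rect>` rectangle, stroke `#000000` → engrave (S153, F2774). Machine vertices: (5.5641,197.5313) → (34.1318,197.5313) → (34.1318,182.2489) → (5.5641,182.2489) → (5.5641,197.5313). Closed: final G1 returns to the first vertex.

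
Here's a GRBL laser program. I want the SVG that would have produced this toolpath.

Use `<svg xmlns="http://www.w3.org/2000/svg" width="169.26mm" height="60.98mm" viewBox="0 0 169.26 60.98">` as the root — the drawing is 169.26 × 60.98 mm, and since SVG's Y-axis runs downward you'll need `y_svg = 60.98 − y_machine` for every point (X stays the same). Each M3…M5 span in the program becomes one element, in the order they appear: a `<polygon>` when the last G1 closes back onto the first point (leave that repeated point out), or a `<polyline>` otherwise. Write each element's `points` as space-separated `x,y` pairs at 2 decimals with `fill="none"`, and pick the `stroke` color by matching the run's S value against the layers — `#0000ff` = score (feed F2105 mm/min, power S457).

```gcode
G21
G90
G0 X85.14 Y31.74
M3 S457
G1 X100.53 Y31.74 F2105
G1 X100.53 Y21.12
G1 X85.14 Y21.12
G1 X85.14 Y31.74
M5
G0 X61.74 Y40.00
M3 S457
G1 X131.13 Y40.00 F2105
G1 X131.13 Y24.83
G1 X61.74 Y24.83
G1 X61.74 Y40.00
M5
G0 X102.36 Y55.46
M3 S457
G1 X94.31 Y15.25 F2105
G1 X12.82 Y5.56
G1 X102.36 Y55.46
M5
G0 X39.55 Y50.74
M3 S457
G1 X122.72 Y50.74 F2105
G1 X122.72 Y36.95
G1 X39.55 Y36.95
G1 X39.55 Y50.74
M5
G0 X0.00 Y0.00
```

<svg xmlns="http://www.w3.org/2000/svg" width="169.26mm" height="60.98mm" viewBox="0 0 169.26 60.98">
  <polygon points="85.14,29.24 100.53,29.24 100.53,39.86 85.14,39.86" fill="none" stroke="#0000ff"/>
  <polygon points="61.74,20.98 131.13,20.98 131.13,36.15 61.74,36.15" fill="none" stroke="#0000ff"/>
  <polygon points="102.36,5.52 94.31,45.73 12.82,55.42" fill="none" stroke="#0000ff"/>
  <polygon points="39.55,10.24 122.72,10.24 122.72,24.03 39.55,24.03" fill="none" stroke="#0000ff"/>
</svg>

y_svg = 60.98 − y_m. Every run uses S457, so all elements get stroke `#0000ff` (score).

[1] closed run; points: 85.14,29.24 100.53,29.24 100.53,39.86 85.14,39.86

[2] closed run; points: 61.74,20.98 131.13,20.98 131.13,36.15 61.74,36.15

[3] closed run; points: 102.36,5.52 94.31,45.73 12.82,55.42

[4] closed run; points: 39.55,10.24 122.72,10.24 122.72,24.03 39.55,24.03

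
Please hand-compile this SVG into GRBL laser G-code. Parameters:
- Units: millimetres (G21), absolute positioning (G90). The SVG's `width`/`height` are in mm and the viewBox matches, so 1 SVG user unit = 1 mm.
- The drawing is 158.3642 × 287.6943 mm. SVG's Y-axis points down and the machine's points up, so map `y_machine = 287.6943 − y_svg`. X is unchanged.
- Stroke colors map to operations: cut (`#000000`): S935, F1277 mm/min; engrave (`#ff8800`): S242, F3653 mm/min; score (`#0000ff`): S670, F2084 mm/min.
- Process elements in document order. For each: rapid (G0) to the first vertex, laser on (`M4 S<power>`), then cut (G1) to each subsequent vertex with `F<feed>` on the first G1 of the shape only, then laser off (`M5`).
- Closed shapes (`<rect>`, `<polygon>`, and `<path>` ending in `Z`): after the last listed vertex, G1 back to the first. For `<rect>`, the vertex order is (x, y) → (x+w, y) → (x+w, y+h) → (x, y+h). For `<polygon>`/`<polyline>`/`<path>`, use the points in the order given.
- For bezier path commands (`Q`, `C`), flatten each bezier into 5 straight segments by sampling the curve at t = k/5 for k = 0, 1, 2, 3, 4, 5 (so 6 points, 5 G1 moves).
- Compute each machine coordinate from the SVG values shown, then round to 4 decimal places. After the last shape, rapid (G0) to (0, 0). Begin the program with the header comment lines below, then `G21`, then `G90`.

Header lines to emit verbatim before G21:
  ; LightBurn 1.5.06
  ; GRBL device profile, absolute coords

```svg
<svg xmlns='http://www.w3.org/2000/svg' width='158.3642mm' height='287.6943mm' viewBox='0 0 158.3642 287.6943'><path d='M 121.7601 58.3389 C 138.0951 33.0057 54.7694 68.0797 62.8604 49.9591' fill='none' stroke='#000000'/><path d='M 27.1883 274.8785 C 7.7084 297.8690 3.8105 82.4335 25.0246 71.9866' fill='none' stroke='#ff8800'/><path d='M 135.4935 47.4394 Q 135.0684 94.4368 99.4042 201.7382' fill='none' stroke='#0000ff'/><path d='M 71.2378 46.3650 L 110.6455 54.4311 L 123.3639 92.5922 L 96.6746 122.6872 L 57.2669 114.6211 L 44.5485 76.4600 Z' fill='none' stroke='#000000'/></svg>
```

; LightBurn 1.5.06
; GRBL device profile, absolute coords
G21
G90
G0 X121.7601 Y229.3554
M4 S935
G1 X121.1304 Y238.2153 F1277
G1 X105.7539 Y238.0303
G1 X84.8023 Y234.2534
G1 X67.4472 Y232.3374
G1 X62.8604 Y237.7352
M5
G0 X27.1883 Y12.8158
M4 S242
G1 X17.4464 Y24.0853 F3653
G1 X11.9017 Y71.2931
G1 X11.0115 Y133.1554
G1 X15.2333 Y188.3882
G1 X25.0246 Y215.7077
M5
G0 X135.4935 Y240.2549
M4 S670
G1 X133.9139 Y219.0438 F2084
G1 X129.5152 Y193.0083
G1 X122.2973 Y162.1486
G1 X112.2603 Y126.4645
G1 X99.4042 Y85.9561
M5
G0 X71.2378 Y241.3293
M4 S935
G1 X110.6455 Y233.2632 F1277
G1 X123.3639 Y195.1021
G1 X96.6746 Y165.0071
G1 X57.2669 Y173.0732
G1 X44.5485 Y211.2343
G1 X71.2378 Y241.3293
M5
G0 X0.0000 Y0.0000

Since the viewBox matches the mm dimensions, user units are millimetres directly. The only transform is the Y-flip y_m = 287.6943 − y_svg.

Shape 1 is a cubic bezier drawn with `<path>`. Its stroke #000000 means cut at S935, F1277. After flipping Y the toolpath is (121.7601,229.3554) → (121.1304,238.2153) → (105.7539,238.0303) → (84.8023,234.2534) → (67.4472,232.3374) → (62.8604,237.7352).

Shape 2 is a cubic bezier drawn with `<path>`. Its stroke #ff8800 means engrave at S242, F3653. After flipping Y the toolpath is (27.1883,12.8158) → (17.4464,24.0853) → (11.9017,71.2931) → (11.0115,133.1554) → (15.2333,188.3882) → (25.0246,215.7077).

Shape 3 is a quadratic bezier drawn with `<path>`. Its stroke #0000ff means score at S670, F2084. After flipping Y the toolpath is (135.4935,240.2549) → (133.9139,219.0438) → (129.5152,193.0083) → (122.2973,162.1486) → (112.2603,126.4645) → (99.4042,85.9561).

Shape 4 is a regular polygon drawn with `<path>`. Its stroke #000000 means cut at S935, F1277. After flipping Y the toolpath is (71.2378,241.3293) → (110.6455,233.2632) → (123.3639,195.1021) → (96.6746,165.0071) → (57.2669,173.0732) → (44.5485,211.2343) → (71.2378,241.3293), returning to the start.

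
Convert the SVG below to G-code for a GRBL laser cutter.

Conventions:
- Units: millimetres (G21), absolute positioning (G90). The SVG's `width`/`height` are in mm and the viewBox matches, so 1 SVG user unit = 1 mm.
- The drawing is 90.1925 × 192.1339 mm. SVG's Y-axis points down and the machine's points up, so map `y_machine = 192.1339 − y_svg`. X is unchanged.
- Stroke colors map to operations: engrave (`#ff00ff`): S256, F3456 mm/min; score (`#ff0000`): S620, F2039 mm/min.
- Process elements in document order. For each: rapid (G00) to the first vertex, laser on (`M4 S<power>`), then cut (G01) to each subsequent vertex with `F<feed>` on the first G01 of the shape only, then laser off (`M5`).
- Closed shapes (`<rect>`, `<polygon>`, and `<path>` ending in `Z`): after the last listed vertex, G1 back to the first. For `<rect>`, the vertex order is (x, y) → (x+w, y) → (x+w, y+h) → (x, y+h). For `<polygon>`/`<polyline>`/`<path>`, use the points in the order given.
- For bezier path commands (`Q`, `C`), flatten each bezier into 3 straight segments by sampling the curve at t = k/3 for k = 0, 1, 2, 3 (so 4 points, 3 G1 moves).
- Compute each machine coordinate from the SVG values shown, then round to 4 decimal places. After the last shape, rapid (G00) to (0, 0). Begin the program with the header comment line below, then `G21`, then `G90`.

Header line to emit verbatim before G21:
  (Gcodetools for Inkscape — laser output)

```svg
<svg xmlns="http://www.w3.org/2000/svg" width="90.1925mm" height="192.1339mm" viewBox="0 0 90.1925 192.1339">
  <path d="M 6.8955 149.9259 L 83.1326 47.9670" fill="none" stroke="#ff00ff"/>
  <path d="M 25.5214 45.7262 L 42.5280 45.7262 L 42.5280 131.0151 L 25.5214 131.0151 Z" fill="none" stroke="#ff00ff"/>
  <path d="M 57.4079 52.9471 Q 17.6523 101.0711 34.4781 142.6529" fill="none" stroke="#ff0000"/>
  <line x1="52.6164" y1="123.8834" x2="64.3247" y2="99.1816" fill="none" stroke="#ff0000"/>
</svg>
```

viewBox `0 0 90.1925 192.1339` with mm width/height → 1 unit = 1 mm. Flip: y_m = 192.1339 − y_svg.

**Shape 1** — `<path>` line segment, stroke `#ff00ff` → engrave (S256, F3456). Machine vertices: (6.8955,42.2080) → (83.1326,144.1669). Open path.

**Shape 2** — `<path>` rectangle, stroke `#ff00ff` → engrave (S256, F3456). Machine vertices: (25.5214,146.4077) → (42.5280,146.4077) → (42.5280,61.1188) → (25.5214,61.1188) → (25.5214,146.4077). Closed: final G1 returns to the first vertex.

**Shape 3** — `<path>` quadratic bezier, stroke `#ff0000` → score (S620, F2039). Control points (SVG): P0=(57.4079,52.9471), P1=(17.6523,101.0711), P2=(34.4781,142.6529); sampled at t=k/3. Machine vertices: (57.4079,139.1868) → (37.1910,107.8310) → (29.5477,77.9291) → (34.4781,49.4810). Open path.

**Shape 4** — `<line>` line segment, stroke `#ff0000` → score (S620, F2039). Machine vertices: (52.6164,68.2505) → (64.3247,92.9523). Open path.

(Gcodetools for Inkscape — laser output)
G21
G90
G00 X6.8955 Y42.2080
M4 S256
G01 X83.1326 Y144.1669 F3456
M5
G00 X25.5214 Y146.4077
M4 S256
G01 X42.5280 Y146.4077 F3456
G01 X42.5280 Y61.1188
G01 X25.5214 Y61.1188
G01 X25.5214 Y146.4077
M5
G00 X57.4079 Y139.1868
M4 S620
G01 X37.1910 Y107.8310 F2039
G01 X29.5477 Y77.9291
G01 X34.4781 Y49.4810
M5
G00 X52.6164 Y68.2505
M4 S620
G01 X64.3247 Y92.9523 F2039
M5
G00 X0.0000 Y0.0000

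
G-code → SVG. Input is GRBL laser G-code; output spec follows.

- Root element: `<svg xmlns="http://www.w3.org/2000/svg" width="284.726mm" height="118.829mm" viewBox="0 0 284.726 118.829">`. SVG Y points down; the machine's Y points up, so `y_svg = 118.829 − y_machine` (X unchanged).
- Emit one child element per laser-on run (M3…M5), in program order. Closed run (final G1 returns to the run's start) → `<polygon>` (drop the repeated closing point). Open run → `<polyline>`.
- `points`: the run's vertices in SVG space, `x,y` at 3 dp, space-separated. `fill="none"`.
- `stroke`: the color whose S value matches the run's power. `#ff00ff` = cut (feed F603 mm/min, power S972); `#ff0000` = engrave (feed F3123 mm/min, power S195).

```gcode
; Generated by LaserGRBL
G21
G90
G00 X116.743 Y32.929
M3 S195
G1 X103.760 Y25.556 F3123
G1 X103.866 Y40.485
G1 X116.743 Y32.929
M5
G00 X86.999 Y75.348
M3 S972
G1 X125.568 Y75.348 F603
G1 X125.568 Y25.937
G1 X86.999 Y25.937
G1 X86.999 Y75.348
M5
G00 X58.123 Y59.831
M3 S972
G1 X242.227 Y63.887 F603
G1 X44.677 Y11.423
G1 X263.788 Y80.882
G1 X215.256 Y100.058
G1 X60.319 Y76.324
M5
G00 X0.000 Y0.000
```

Each laser-on run becomes one SVG element. Flip Y back into SVG space with y_svg = 118.829 − y_machine.

Run 1: the run's S195 means `#ff0000` (engrave). The run returns to its start, so emit a `<polygon>` with points (Y-flipped): 116.743,85.900 103.760,93.273 103.866,78.344.

Run 2: the run's S972 means `#ff00ff` (cut). The run returns to its start, so emit a `<polygon>` with points (Y-flipped): 86.999,43.481 125.568,43.481 125.568,92.892 86.999,92.892.

Run 3: the run's S972 means `#ff00ff` (cut). The run is open, so emit a `<polyline>` with points (Y-flipped): 58.123,58.998 242.227,54.942 44.677,107.406 263.788,37.947 215.256,18.771 60.319,42.505.

<svg xmlns="http://www.w3.org/2000/svg" width="284.726mm" height="118.829mm" viewBox="0 0 284.726 118.829">
  <polygon points="116.743,85.900 103.760,93.273 103.866,78.344" fill="none" stroke="#ff0000"/>
  <polygon points="86.999,43.481 125.568,43.481 125.568,92.892 86.999,92.892" fill="none" stroke="#ff00ff"/>
  <polyline points="58.123,58.998 242.227,54.942 44.677,107.406 263.788,37.947 215.256,18.771 60.319,42.505" fill="none" stroke="#ff00ff"/>
</svg>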